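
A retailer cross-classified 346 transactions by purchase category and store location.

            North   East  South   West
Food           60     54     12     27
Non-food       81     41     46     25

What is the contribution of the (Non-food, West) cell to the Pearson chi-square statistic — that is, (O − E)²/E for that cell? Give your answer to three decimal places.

Row total (Non-food) = 193; column total (West) = 52; N = 346.
Expected count E = 193 × 52 / 346 = 29.00578.
Contribution = (O − E)²/E = (25 − 29.00578)² / 29.00578 = 0.553.

0.553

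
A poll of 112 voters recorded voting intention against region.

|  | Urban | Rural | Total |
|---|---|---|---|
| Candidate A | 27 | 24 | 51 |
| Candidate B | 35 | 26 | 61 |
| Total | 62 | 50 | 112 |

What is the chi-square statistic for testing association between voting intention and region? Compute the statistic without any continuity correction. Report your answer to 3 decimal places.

Grand total N = 112.
Expected counts (row total × column total / N):
  Candidate A, Urban: 51×62/112 = 28.2321
  Candidate A, Rural: 51×50/112 = 22.7679
  Candidate B, Urban: 61×62/112 = 33.7679
  Candidate B, Rural: 61×50/112 = 27.2321
Contributions (O − E)²/E:
  (27 − 28.2321)²/28.2321 = 0.0538
  (24 − 22.7679)²/22.7679 = 0.0667
  (35 − 33.7679)²/33.7679 = 0.0450
  (26 − 27.2321)²/27.2321 = 0.0557
χ² = 0.0538 + 0.0667 + 0.0450 + 0.0557 = 0.221

0.221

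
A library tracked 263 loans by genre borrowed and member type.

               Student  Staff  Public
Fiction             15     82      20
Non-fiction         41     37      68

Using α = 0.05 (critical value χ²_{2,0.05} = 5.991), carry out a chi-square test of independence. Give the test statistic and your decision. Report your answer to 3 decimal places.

52.713; reject H₀

Row totals: 117, 146. Column totals: 56, 119, 88. Grand total N = 263.
Expected counts (row total × column total / N):
  Fiction, Student: 117×56/263 = 24.9125
  Fiction, Staff: 117×119/263 = 52.9392
  Fiction, Public: 117×88/263 = 39.1483
  Non-fiction, Student: 146×56/263 = 31.0875
  Non-fiction, Staff: 146×119/263 = 66.0608
  Non-fiction, Public: 146×88/263 = 48.8517
Contributions (O − E)²/E:
  (15 − 24.9125)²/24.9125 = 3.9441
  (82 − 52.9392)²/52.9392 = 15.9528
  (20 − 39.1483)²/39.1483 = 9.3659
  (41 − 31.0875)²/31.0875 = 3.1607
  (37 − 66.0608)²/66.0608 = 12.7841
  (68 − 48.8517)²/48.8517 = 7.5055
χ² = 3.9441 + 15.9528 + 9.3659 + 3.1607 + 12.7841 + 7.5055 = 52.713
df = (2−1)(3−1) = 2. Since 52.713 > 5.991, reject the null hypothesis of independence at α = 0.05.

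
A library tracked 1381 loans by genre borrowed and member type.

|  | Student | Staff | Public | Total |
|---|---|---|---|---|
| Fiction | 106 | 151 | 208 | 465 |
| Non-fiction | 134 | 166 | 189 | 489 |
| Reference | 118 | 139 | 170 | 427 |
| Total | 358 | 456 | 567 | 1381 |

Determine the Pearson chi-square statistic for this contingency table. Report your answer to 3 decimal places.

5.227

Grand total N = 1381.
Expected counts (row total × column total / N):
  Fiction, Student: 465×358/1381 = 120.5431
  Fiction, Staff: 465×456/1381 = 153.5409
  Fiction, Public: 465×567/1381 = 190.9160
  Non-fiction, Student: 489×358/1381 = 126.7647
  Non-fiction, Staff: 489×456/1381 = 161.4656
  Non-fiction, Public: 489×567/1381 = 200.7697
  Reference, Student: 427×358/1381 = 110.6923
  Reference, Staff: 427×456/1381 = 140.9935
  Reference, Public: 427×567/1381 = 175.3143
Contributions (O − E)²/E:
  (106 − 120.5431)²/120.5431 = 1.7546
  (151 − 153.5409)²/153.5409 = 0.0420
  (208 − 190.9160)²/190.9160 = 1.5288
  (134 − 126.7647)²/126.7647 = 0.4130
  (166 − 161.4656)²/161.4656 = 0.1273
  (189 − 200.7697)²/200.7697 = 0.6900
  (118 − 110.6923)²/110.6923 = 0.4824
  (139 − 140.9935)²/140.9935 = 0.0282
  (170 − 175.3143)²/175.3143 = 0.1611
χ² = 1.7546 + 0.0420 + 1.5288 + 0.4130 + 0.1273 + 0.6900 + 0.4824 + 0.0282 + 0.1611 = 5.227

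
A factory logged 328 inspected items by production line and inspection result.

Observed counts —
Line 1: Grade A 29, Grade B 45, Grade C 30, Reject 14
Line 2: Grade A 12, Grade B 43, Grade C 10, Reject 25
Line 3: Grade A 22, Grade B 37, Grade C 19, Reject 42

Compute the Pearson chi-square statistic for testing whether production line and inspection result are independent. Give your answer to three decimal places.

26.986

Row totals: 118, 90, 120. Column totals: 63, 125, 59, 81. Grand total N = 328.
Expected counts (row total × column total / N):
  Line 1, Grade A: 118×63/328 = 22.6646
  Line 1, Grade B: 118×125/328 = 44.9695
  Line 1, Grade C: 118×59/328 = 21.2256
  Line 1, Reject: 118×81/328 = 29.1402
  Line 2, Grade A: 90×63/328 = 17.2866
  Line 2, Grade B: 90×125/328 = 34.2988
  Line 2, Grade C: 90×59/328 = 16.1890
  Line 2, Reject: 90×81/328 = 22.2256
  Line 3, Grade A: 120×63/328 = 23.0488
  Line 3, Grade B: 120×125/328 = 45.7317
  Line 3, Grade C: 120×59/328 = 21.5854
  Line 3, Reject: 120×81/328 = 29.6341
Contributions (O − E)²/E:
  (29 − 22.6646)²/22.6646 = 1.7709
  (45 − 44.9695)²/44.9695 = 0.0000
  (30 − 21.2256)²/21.2256 = 3.6272
  (14 − 29.1402)²/29.1402 = 7.8663
  (12 − 17.2866)²/17.2866 = 1.6168
  (43 − 34.2988)²/34.2988 = 2.2074
  (10 − 16.1890)²/16.1890 = 2.3660
  (25 − 22.2256)²/22.2256 = 0.3463
  (22 − 23.0488)²/23.0488 = 0.0477
  (37 − 45.7317)²/45.7317 = 1.6672
  (19 − 21.5854)²/21.5854 = 0.3097
  (42 − 29.6341)²/29.6341 = 5.1601
χ² = 1.7709 + 0.0000 + 3.6272 + 7.8663 + 1.6168 + 2.2074 + 2.3660 + 0.3463 + 0.0477 + 1.6672 + 0.3097 + 5.1601 = 26.986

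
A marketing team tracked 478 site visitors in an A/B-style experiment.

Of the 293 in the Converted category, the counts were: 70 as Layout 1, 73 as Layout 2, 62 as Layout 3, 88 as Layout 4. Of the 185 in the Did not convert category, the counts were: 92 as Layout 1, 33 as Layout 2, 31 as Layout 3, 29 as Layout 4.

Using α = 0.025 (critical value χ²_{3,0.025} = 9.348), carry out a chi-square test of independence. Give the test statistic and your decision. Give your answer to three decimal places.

35.582; reject H₀

Row totals: 293, 185. Column totals: 162, 106, 93, 117. Grand total N = 478.
Expected counts (row total × column total / N):
  Converted, Layout 1: 293×162/478 = 99.30126
  Converted, Layout 2: 293×106/478 = 64.97490
  Converted, Layout 3: 293×93/478 = 57.00628
  Converted, Layout 4: 293×117/478 = 71.71757
  Did not convert, Layout 1: 185×162/478 = 62.69874
  Did not convert, Layout 2: 185×106/478 = 41.02510
  Did not convert, Layout 3: 185×93/478 = 35.99372
  Did not convert, Layout 4: 185×117/478 = 45.28243
Contributions (O − E)²/E:
  (70 − 99.30126)²/99.30126 = 8.6461
  (73 − 64.97490)²/64.97490 = 0.9912
  (62 − 57.00628)²/57.00628 = 0.4374
  (88 − 71.71757)²/71.71757 = 3.6967
  (92 − 62.69874)²/62.69874 = 13.6935
  (33 − 41.02510)²/41.02510 = 1.5698
  (31 − 35.99372)²/35.99372 = 0.6928
  (29 − 45.28243)²/45.28243 = 5.8548
χ² = 8.6461 + 0.9912 + 0.4374 + 3.6967 + 13.6935 + 1.5698 + 0.6928 + 5.8548 = 35.582
df = (2−1)(4−1) = 3. Since 35.582 > 9.348, reject the null hypothesis of independence at α = 0.025.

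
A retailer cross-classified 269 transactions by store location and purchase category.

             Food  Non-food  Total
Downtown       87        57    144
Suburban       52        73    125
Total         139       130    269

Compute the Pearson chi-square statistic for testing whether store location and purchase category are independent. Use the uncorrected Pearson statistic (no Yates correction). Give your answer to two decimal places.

9.49

Grand total N = 269.
Expected counts (row total × column total / N):
  Downtown, Food: 144×139/269 = 74.409
  Downtown, Non-food: 144×130/269 = 69.591
  Suburban, Food: 125×139/269 = 64.591
  Suburban, Non-food: 125×130/269 = 60.409
Contributions (O − E)²/E:
  (87 − 74.409)²/74.409 = 2.1306
  (57 − 69.591)²/69.591 = 2.2781
  (52 − 64.591)²/64.591 = 2.4544
  (73 − 60.409)²/60.409 = 2.6243
χ² = 2.1306 + 2.2781 + 2.4544 + 2.6243 = 9.49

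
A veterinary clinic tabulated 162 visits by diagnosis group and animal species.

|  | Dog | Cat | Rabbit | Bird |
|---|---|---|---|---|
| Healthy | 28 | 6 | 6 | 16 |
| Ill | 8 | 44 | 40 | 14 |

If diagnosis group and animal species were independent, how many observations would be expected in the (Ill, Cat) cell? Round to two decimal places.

32.72

Row total (Ill) = 106; column total (Cat) = 50; grand total N = 162.
Expected count = (row total × column total) / N = 106 × 50 / 162 = 32.72.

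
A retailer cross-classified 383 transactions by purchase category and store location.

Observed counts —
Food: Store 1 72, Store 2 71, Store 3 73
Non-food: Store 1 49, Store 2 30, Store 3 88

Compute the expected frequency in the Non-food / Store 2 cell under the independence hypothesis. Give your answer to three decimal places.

Row total (Non-food) = 167; column total (Store 2) = 101; grand total N = 383.
Expected count = (row total × column total) / N = 167 × 101 / 383 = 44.039.

44.039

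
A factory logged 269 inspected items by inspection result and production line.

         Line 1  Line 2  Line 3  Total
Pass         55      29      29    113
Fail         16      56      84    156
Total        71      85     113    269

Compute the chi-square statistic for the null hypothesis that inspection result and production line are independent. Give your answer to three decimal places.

Grand total N = 269.
Expected counts (row total × column total / N):
  Pass, Line 1: 113×71/269 = 29.8253
  Pass, Line 2: 113×85/269 = 35.7063
  Pass, Line 3: 113×113/269 = 47.4684
  Fail, Line 1: 156×71/269 = 41.1747
  Fail, Line 2: 156×85/269 = 49.2937
  Fail, Line 3: 156×113/269 = 65.5316
Contributions (O − E)²/E:
  (55 − 29.8253)²/29.8253 = 21.2493
  (29 − 35.7063)²/35.7063 = 1.2596
  (29 − 47.4684)²/47.4684 = 7.1854
  (16 − 41.1747)²/41.1747 = 15.3921
  (56 − 49.2937)²/49.2937 = 0.9124
  (84 − 65.5316)²/65.5316 = 5.2048
χ² = 21.2493 + 1.2596 + 7.1854 + 15.3921 + 0.9124 + 5.2048 = 51.204

51.204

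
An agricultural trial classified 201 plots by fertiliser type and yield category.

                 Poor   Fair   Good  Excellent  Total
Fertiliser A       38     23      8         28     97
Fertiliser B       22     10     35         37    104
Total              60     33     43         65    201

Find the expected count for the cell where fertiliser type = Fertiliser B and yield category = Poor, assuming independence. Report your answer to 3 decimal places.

Row total (Fertiliser B) = 104; column total (Poor) = 60; grand total N = 201.
Expected count = (row total × column total) / N = 104 × 60 / 201 = 31.045.

31.045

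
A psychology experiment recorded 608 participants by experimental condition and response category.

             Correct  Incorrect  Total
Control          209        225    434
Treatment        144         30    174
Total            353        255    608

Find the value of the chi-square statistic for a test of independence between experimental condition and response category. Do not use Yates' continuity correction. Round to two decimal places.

Grand total N = 608.
Expected counts (row total × column total / N):
  Control, Correct: 434×353/608 = 251.977
  Control, Incorrect: 434×255/608 = 182.023
  Treatment, Correct: 174×353/608 = 101.023
  Treatment, Incorrect: 174×255/608 = 72.977
Contributions (O − E)²/E:
  (209 − 251.977)²/251.977 = 7.3301
  (225 − 182.023)²/182.023 = 10.1472
  (144 − 101.023)²/101.023 = 18.2832
  (30 − 72.977)²/72.977 = 25.3097
χ² = 7.3301 + 10.1472 + 18.2832 + 25.3097 = 61.07

61.07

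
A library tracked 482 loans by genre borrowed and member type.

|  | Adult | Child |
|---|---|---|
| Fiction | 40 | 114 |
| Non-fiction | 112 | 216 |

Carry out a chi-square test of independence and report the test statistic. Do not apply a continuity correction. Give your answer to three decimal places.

3.242

Row totals: 154, 328. Column totals: 152, 330. Grand total N = 482.
Expected counts (row total × column total / N):
  Fiction, Adult: 154×152/482 = 48.5643
  Fiction, Child: 154×330/482 = 105.4357
  Non-fiction, Adult: 328×152/482 = 103.4357
  Non-fiction, Child: 328×330/482 = 224.5643
Contributions (O − E)²/E:
  (40 − 48.5643)²/48.5643 = 1.5103
  (114 − 105.4357)²/105.4357 = 0.6957
  (112 − 103.4357)²/103.4357 = 0.7091
  (216 − 224.5643)²/224.5643 = 0.3266
χ² = 1.5103 + 0.6957 + 0.7091 + 0.3266 = 3.242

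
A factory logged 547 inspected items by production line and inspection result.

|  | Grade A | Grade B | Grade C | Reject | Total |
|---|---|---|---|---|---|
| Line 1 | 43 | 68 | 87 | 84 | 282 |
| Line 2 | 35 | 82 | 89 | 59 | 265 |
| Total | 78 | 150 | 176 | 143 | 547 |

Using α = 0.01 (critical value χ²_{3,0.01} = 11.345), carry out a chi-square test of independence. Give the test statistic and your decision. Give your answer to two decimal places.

Grand total N = 547.
Expected counts (row total × column total / N):
  Line 1, Grade A: 282×78/547 = 40.212
  Line 1, Grade B: 282×150/547 = 77.331
  Line 1, Grade C: 282×176/547 = 90.735
  Line 1, Reject: 282×143/547 = 73.722
  Line 2, Grade A: 265×78/547 = 37.788
  Line 2, Grade B: 265×150/547 = 72.669
  Line 2, Grade C: 265×176/547 = 85.265
  Line 2, Reject: 265×143/547 = 69.278
Contributions (O − E)²/E:
  (43 − 40.212)²/40.212 = 0.1933
  (68 − 77.331)²/77.331 = 1.1259
  (87 − 90.735)²/90.735 = 0.1537
  (84 − 73.722)²/73.722 = 1.4329
  (35 − 37.788)²/37.788 = 0.2057
  (82 − 72.669)²/72.669 = 1.1981
  (89 − 85.265)²/85.265 = 0.1636
  (59 − 69.278)²/69.278 = 1.5248
χ² = 0.1933 + 1.1259 + 0.1537 + 1.4329 + 0.2057 + 1.1981 + 0.1636 + 1.5248 = 6.00
df = (2−1)(4−1) = 3. Since 6.00 < 11.345, fail to reject the null hypothesis of independence at α = 0.01.

6.00; fail to reject H₀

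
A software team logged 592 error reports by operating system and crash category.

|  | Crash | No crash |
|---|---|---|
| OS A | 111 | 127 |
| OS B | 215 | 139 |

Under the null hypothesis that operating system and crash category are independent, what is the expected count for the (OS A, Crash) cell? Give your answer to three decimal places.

Row total (OS A) = 238; column total (Crash) = 326; grand total N = 592.
Expected count = (row total × column total) / N = 238 × 326 / 592 = 131.061.

131.061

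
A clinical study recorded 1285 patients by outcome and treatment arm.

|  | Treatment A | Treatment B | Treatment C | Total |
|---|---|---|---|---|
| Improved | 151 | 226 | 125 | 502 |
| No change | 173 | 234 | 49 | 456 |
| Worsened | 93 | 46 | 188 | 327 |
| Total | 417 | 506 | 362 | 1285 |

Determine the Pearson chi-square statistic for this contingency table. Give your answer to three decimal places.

231.335

Grand total N = 1285.
Expected counts (row total × column total / N):
  Improved, Treatment A: 502×417/1285 = 162.9058
  Improved, Treatment B: 502×506/1285 = 197.6747
  Improved, Treatment C: 502×362/1285 = 141.4195
  No change, Treatment A: 456×417/1285 = 147.9782
  No change, Treatment B: 456×506/1285 = 179.5611
  No change, Treatment C: 456×362/1285 = 128.4607
  Worsened, Treatment A: 327×417/1285 = 106.1160
  Worsened, Treatment B: 327×506/1285 = 128.7642
  Worsened, Treatment C: 327×362/1285 = 92.1198
Contributions (O − E)²/E:
  (151 − 162.9058)²/162.9058 = 0.8701
  (226 − 197.6747)²/197.6747 = 4.0588
  (125 − 141.4195)²/141.4195 = 1.9064
  (173 − 147.9782)²/147.9782 = 4.2310
  (234 − 179.5611)²/179.5611 = 16.5047
  (49 − 128.4607)²/128.4607 = 49.1512
  (93 − 106.1160)²/106.1160 = 1.6211
  (46 − 128.7642)²/128.7642 = 53.1973
  (188 − 92.1198)²/92.1198 = 99.7941
χ² = 0.8701 + 4.0588 + 1.9064 + 4.2310 + 16.5047 + 49.1512 + 1.6211 + 53.1973 + 99.7941 = 231.335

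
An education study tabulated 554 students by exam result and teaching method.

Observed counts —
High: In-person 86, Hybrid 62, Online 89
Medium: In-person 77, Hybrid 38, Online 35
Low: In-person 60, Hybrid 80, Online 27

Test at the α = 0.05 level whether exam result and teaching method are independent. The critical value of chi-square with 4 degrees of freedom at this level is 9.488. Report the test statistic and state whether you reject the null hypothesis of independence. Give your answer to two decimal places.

41.38; reject H₀

Row totals: 237, 150, 167. Column totals: 223, 180, 151. Grand total N = 554.
Expected counts (row total × column total / N):
  High, In-person: 237×223/554 = 95.399
  High, Hybrid: 237×180/554 = 77.004
  High, Online: 237×151/554 = 64.597
  Medium, In-person: 150×223/554 = 60.379
  Medium, Hybrid: 150×180/554 = 48.736
  Medium, Online: 150×151/554 = 40.884
  Low, In-person: 167×223/554 = 67.222
  Low, Hybrid: 167×180/554 = 54.260
  Low, Online: 167×151/554 = 45.518
Contributions (O − E)²/E:
  (86 − 95.399)²/95.399 = 0.9260
  (62 − 77.004)²/77.004 = 2.9235
  (89 − 64.597)²/64.597 = 9.2188
  (77 − 60.379)²/60.379 = 4.5754
  (38 − 48.736)²/48.736 = 2.3650
  (35 − 40.884)²/40.884 = 0.8468
  (60 − 67.222)²/67.222 = 0.7759
  (80 − 54.260)²/54.260 = 12.2106
  (27 − 45.518)²/45.518 = 7.5336
χ² = 0.9260 + 2.9235 + 9.2188 + 4.5754 + 2.3650 + 0.8468 + 0.7759 + 12.2106 + 7.5336 = 41.38
df = (3−1)(3−1) = 4. Since 41.38 > 9.488, reject the null hypothesis of independence at α = 0.05.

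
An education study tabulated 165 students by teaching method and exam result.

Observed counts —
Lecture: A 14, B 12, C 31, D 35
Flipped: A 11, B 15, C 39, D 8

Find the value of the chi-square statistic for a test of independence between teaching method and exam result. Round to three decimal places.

Row totals: 92, 73. Column totals: 25, 27, 70, 43. Grand total N = 165.
Expected counts (row total × column total / N):
  Lecture, A: 92×25/165 = 13.9394
  Lecture, B: 92×27/165 = 15.0545
  Lecture, C: 92×70/165 = 39.0303
  Lecture, D: 92×43/165 = 23.9758
  Flipped, A: 73×25/165 = 11.0606
  Flipped, B: 73×27/165 = 11.9455
  Flipped, C: 73×70/165 = 30.9697
  Flipped, D: 73×43/165 = 19.0242
Contributions (O − E)²/E:
  (14 − 13.9394)²/13.9394 = 0.0003
  (12 − 15.0545)²/15.0545 = 0.6197
  (31 − 39.0303)²/39.0303 = 1.6522
  (35 − 23.9758)²/23.9758 = 5.0690
  (11 − 11.0606)²/11.0606 = 0.0003
  (15 − 11.9455)²/11.9455 = 0.7810
  (39 − 30.9697)²/30.9697 = 2.0822
  (8 − 19.0242)²/19.0242 = 6.3883
χ² = 0.0003 + 0.6197 + 1.6522 + 5.0690 + 0.0003 + 0.7810 + 2.0822 + 6.3883 = 16.593

16.593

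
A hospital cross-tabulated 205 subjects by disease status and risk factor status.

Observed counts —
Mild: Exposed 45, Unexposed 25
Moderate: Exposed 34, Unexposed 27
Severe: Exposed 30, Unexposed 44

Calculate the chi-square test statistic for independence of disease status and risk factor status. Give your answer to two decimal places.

Row totals: 70, 61, 74. Column totals: 109, 96. Grand total N = 205.
Expected counts (row total × column total / N):
  Mild, Exposed: 70×109/205 = 37.2195
  Mild, Unexposed: 70×96/205 = 32.7805
  Moderate, Exposed: 61×109/205 = 32.4341
  Moderate, Unexposed: 61×96/205 = 28.5659
  Severe, Exposed: 74×109/205 = 39.3463
  Severe, Unexposed: 74×96/205 = 34.6537
Contributions (O − E)²/E:
  (45 − 37.2195)²/37.2195 = 1.6265
  (25 − 32.7805)²/32.7805 = 1.8467
  (34 − 32.4341)²/32.4341 = 0.0756
  (27 − 28.5659)²/28.5659 = 0.0858
  (30 − 39.3463)²/39.3463 = 2.2201
  (44 − 34.6537)²/34.6537 = 2.5208
χ² = 1.6265 + 1.8467 + 0.0756 + 0.0858 + 2.2201 + 2.5208 = 8.38

8.38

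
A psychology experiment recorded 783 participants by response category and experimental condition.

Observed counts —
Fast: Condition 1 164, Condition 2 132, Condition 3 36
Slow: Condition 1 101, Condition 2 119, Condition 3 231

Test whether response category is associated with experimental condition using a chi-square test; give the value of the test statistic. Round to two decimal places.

143.29

Row totals: 332, 451. Column totals: 265, 251, 267. Grand total N = 783.
Expected counts (row total × column total / N):
  Fast, Condition 1: 332×265/783 = 112.3627
  Fast, Condition 2: 332×251/783 = 106.4266
  Fast, Condition 3: 332×267/783 = 113.2107
  Slow, Condition 1: 451×265/783 = 152.6373
  Slow, Condition 2: 451×251/783 = 144.5734
  Slow, Condition 3: 451×267/783 = 153.7893
Contributions (O − E)²/E:
  (164 − 112.3627)²/112.3627 = 23.7304
  (132 − 106.4266)²/106.4266 = 6.1451
  (36 − 113.2107)²/113.2107 = 52.6584
  (101 − 152.6373)²/152.6373 = 17.4689
  (119 − 144.5734)²/144.5734 = 4.5236
  (231 − 153.7893)²/153.7893 = 38.7640
χ² = 23.7304 + 6.1451 + 52.6584 + 17.4689 + 4.5236 + 38.7640 = 143.29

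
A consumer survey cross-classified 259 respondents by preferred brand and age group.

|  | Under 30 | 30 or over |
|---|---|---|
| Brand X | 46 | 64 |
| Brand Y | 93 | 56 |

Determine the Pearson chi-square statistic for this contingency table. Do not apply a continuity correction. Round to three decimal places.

10.798

Row totals: 110, 149. Column totals: 139, 120. Grand total N = 259.
Expected counts (row total × column total / N):
  Brand X, Under 30: 110×139/259 = 59.0347
  Brand X, 30 or over: 110×120/259 = 50.9653
  Brand Y, Under 30: 149×139/259 = 79.9653
  Brand Y, 30 or over: 149×120/259 = 69.0347
Contributions (O − E)²/E:
  (46 − 59.0347)²/59.0347 = 2.8780
  (64 − 50.9653)²/50.9653 = 3.3337
  (93 − 79.9653)²/79.9653 = 2.1247
  (56 − 69.0347)²/69.0347 = 2.4611
χ² = 2.8780 + 3.3337 + 2.1247 + 2.4611 = 10.798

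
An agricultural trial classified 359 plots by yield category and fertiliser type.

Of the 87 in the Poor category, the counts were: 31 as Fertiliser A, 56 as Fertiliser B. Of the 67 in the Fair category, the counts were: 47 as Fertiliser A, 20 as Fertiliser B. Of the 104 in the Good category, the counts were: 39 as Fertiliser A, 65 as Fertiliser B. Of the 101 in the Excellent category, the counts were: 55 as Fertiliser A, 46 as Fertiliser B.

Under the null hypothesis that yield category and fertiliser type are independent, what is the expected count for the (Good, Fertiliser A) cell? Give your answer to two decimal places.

49.83

Row total (Good) = 104; column total (Fertiliser A) = 172; grand total N = 359.
Expected count = (row total × column total) / N = 104 × 172 / 359 = 49.83.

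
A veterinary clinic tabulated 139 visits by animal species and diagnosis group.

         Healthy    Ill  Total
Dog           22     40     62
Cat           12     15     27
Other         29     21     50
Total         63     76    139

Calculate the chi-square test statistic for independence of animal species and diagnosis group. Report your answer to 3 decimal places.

5.673

Grand total N = 139.
Expected counts (row total × column total / N):
  Dog, Healthy: 62×63/139 = 28.1007
  Dog, Ill: 62×76/139 = 33.8993
  Cat, Healthy: 27×63/139 = 12.2374
  Cat, Ill: 27×76/139 = 14.7626
  Other, Healthy: 50×63/139 = 22.6619
  Other, Ill: 50×76/139 = 27.3381
Contributions (O − E)²/E:
  (22 − 28.1007)²/28.1007 = 1.3245
  (40 − 33.8993)²/33.8993 = 1.0979
  (12 − 12.2374)²/12.2374 = 0.0046
  (15 − 14.7626)²/14.7626 = 0.0038
  (29 − 22.6619)²/22.6619 = 1.7726
  (21 − 27.3381)²/27.3381 = 1.4694
χ² = 1.3245 + 1.0979 + 0.0046 + 0.0038 + 1.7726 + 1.4694 = 5.673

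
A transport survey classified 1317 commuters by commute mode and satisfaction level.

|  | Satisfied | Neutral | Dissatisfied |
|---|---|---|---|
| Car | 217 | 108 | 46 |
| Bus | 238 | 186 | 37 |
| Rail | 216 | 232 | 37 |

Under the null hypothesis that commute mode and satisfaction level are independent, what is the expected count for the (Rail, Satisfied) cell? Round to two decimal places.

247.10

Row total (Rail) = 485; column total (Satisfied) = 671; grand total N = 1317.
Expected count = (row total × column total) / N = 485 × 671 / 1317 = 247.10.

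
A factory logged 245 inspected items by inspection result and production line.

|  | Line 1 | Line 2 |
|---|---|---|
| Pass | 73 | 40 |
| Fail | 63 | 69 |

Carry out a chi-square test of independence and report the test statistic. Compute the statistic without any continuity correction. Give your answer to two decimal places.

7.02

Row totals: 113, 132. Column totals: 136, 109. Grand total N = 245.
Expected counts (row total × column total / N):
  Pass, Line 1: 113×136/245 = 62.727
  Pass, Line 2: 113×109/245 = 50.273
  Fail, Line 1: 132×136/245 = 73.273
  Fail, Line 2: 132×109/245 = 58.727
Contributions (O − E)²/E:
  (73 − 62.727)²/62.727 = 1.6824
  (40 − 50.273)²/50.273 = 2.0992
  (63 − 73.273)²/73.273 = 1.4403
  (69 − 58.727)²/58.727 = 1.7970
χ² = 1.6824 + 2.0992 + 1.4403 + 1.7970 = 7.02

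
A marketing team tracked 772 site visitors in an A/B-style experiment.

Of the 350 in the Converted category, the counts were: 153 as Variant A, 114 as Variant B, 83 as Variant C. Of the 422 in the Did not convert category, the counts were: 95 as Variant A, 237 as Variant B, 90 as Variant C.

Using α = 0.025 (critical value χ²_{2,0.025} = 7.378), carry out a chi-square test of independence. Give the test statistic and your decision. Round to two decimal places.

Row totals: 350, 422. Column totals: 248, 351, 173. Grand total N = 772.
Expected counts (row total × column total / N):
  Converted, Variant A: 350×248/772 = 112.435
  Converted, Variant B: 350×351/772 = 159.132
  Converted, Variant C: 350×173/772 = 78.433
  Did not convert, Variant A: 422×248/772 = 135.565
  Did not convert, Variant B: 422×351/772 = 191.868
  Did not convert, Variant C: 422×173/772 = 94.567
Contributions (O − E)²/E:
  (153 − 112.435)²/112.435 = 14.6353
  (114 − 159.132)²/159.132 = 12.8000
  (83 − 78.433)²/78.433 = 0.2659
  (95 − 135.565)²/135.565 = 12.1382
  (237 − 191.868)²/191.868 = 10.6161
  (90 − 94.567)²/94.567 = 0.2206
χ² = 14.6353 + 12.8000 + 0.2659 + 12.1382 + 10.6161 + 0.2206 = 50.68
df = (2−1)(3−1) = 2. Since 50.68 > 7.378, reject the null hypothesis of independence at α = 0.025.

50.68; reject H₀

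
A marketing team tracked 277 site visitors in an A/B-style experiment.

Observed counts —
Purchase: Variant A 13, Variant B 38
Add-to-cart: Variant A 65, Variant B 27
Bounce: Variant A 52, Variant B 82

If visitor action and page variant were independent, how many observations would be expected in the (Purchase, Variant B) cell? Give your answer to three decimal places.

Row total (Purchase) = 51; column total (Variant B) = 147; grand total N = 277.
Expected count = (row total × column total) / N = 51 × 147 / 277 = 27.065.

27.065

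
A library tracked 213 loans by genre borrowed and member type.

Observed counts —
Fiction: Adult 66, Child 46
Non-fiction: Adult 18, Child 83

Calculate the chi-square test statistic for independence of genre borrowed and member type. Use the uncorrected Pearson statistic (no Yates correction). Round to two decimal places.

37.57

Row totals: 112, 101. Column totals: 84, 129. Grand total N = 213.
Expected counts (row total × column total / N):
  Fiction, Adult: 112×84/213 = 44.169
  Fiction, Child: 112×129/213 = 67.831
  Non-fiction, Adult: 101×84/213 = 39.831
  Non-fiction, Child: 101×129/213 = 61.169
Contributions (O − E)²/E:
  (66 − 44.169)²/44.169 = 10.7902
  (46 − 67.831)²/67.831 = 7.0262
  (18 − 39.831)²/39.831 = 11.9654
  (83 − 61.169)²/61.169 = 7.7914
χ² = 10.7902 + 7.0262 + 11.9654 + 7.7914 = 37.57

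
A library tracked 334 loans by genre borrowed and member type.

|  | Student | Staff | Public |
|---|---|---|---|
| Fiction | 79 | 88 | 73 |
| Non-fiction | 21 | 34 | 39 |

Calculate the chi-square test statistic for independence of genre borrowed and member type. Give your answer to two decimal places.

Row totals: 240, 94. Column totals: 100, 122, 112. Grand total N = 334.
Expected counts (row total × column total / N):
  Fiction, Student: 240×100/334 = 71.856
  Fiction, Staff: 240×122/334 = 87.665
  Fiction, Public: 240×112/334 = 80.479
  Non-fiction, Student: 94×100/334 = 28.144
  Non-fiction, Staff: 94×122/334 = 34.335
  Non-fiction, Public: 94×112/334 = 31.521
Contributions (O − E)²/E:
  (79 − 71.856)²/71.856 = 0.7103
  (88 − 87.665)²/87.665 = 0.0013
  (73 − 80.479)²/80.479 = 0.6950
  (21 − 28.144)²/28.144 = 1.8134
  (34 − 34.335)²/34.335 = 0.0033
  (39 − 31.521)²/31.521 = 1.7745
χ² = 0.7103 + 0.0013 + 0.6950 + 1.8134 + 0.0033 + 1.7745 = 5.00

5.00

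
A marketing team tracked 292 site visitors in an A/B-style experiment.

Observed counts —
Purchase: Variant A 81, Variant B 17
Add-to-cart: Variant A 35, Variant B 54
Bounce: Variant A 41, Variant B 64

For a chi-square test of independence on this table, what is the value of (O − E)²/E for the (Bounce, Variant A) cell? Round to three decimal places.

Row total (Bounce) = 105; column total (Variant A) = 157; N = 292.
Expected count E = 105 × 157 / 292 = 56.4555.
Contribution = (O − E)²/E = (41 − 56.4555)² / 56.4555 = 4.231.

4.231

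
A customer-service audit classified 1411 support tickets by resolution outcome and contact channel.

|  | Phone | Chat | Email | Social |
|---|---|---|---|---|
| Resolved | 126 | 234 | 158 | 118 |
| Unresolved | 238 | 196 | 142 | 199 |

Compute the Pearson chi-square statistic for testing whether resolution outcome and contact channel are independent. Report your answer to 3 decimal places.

46.125

Row totals: 636, 775. Column totals: 364, 430, 300, 317. Grand total N = 1411.
Expected counts (row total × column total / N):
  Resolved, Phone: 636×364/1411 = 164.0709
  Resolved, Chat: 636×430/1411 = 193.8200
  Resolved, Email: 636×300/1411 = 135.2232
  Resolved, Social: 636×317/1411 = 142.8859
  Unresolved, Phone: 775×364/1411 = 199.9291
  Unresolved, Chat: 775×430/1411 = 236.1800
  Unresolved, Email: 775×300/1411 = 164.7768
  Unresolved, Social: 775×317/1411 = 174.1141
Contributions (O − E)²/E:
  (126 − 164.0709)²/164.0709 = 8.8339
  (234 − 193.8200)²/193.8200 = 8.3295
  (158 − 135.2232)²/135.2232 = 3.8365
  (118 − 142.8859)²/142.8859 = 4.3343
  (238 − 199.9291)²/199.9291 = 7.2495
  (196 − 236.1800)²/236.1800 = 6.8356
  (142 − 164.7768)²/164.7768 = 3.1484
  (199 − 174.1141)²/174.1141 = 3.5569
χ² = 8.8339 + 8.3295 + 3.8365 + 4.3343 + 7.2495 + 6.8356 + 3.1484 + 3.5569 = 46.125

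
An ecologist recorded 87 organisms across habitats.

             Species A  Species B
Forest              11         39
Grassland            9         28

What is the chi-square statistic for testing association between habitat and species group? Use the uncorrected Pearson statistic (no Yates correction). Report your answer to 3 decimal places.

0.065

Row totals: 50, 37. Column totals: 20, 67. Grand total N = 87.
Expected counts (row total × column total / N):
  Forest, Species A: 50×20/87 = 11.4943
  Forest, Species B: 50×67/87 = 38.5057
  Grassland, Species A: 37×20/87 = 8.5057
  Grassland, Species B: 37×67/87 = 28.4943
Contributions (O − E)²/E:
  (11 − 11.4943)²/11.4943 = 0.0213
  (39 − 38.5057)²/38.5057 = 0.0063
  (9 − 8.5057)²/8.5057 = 0.0287
  (28 − 28.4943)²/28.4943 = 0.0086
χ² = 0.0213 + 0.0063 + 0.0287 + 0.0086 = 0.065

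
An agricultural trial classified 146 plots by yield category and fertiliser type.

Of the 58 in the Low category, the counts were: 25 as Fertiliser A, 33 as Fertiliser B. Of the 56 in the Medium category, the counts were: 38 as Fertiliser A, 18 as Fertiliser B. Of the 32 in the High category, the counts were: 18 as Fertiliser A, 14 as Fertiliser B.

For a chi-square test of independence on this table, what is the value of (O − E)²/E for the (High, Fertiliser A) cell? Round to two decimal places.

Row total (High) = 32; column total (Fertiliser A) = 81; N = 146.
Expected count E = 32 × 81 / 146 = 17.753.
Contribution = (O − E)²/E = (18 − 17.753)² / 17.753 = 0.00.

0.00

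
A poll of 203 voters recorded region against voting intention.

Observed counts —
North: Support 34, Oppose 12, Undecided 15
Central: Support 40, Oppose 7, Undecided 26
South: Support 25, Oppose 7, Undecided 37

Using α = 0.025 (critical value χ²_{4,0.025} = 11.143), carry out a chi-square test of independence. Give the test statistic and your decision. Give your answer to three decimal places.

13.928; reject H₀

Row totals: 61, 73, 69. Column totals: 99, 26, 78. Grand total N = 203.
Expected counts (row total × column total / N):
  North, Support: 61×99/203 = 29.7488
  North, Oppose: 61×26/203 = 7.8128
  North, Undecided: 61×78/203 = 23.4384
  Central, Support: 73×99/203 = 35.6010
  Central, Oppose: 73×26/203 = 9.3498
  Central, Undecided: 73×78/203 = 28.0493
  South, Support: 69×99/203 = 33.6502
  South, Oppose: 69×26/203 = 8.8374
  South, Undecided: 69×78/203 = 26.5123
Contributions (O − E)²/E:
  (34 − 29.7488)²/29.7488 = 0.6075
  (12 − 7.8128)²/7.8128 = 2.2441
  (15 − 23.4384)²/23.4384 = 3.0380
  (40 − 35.6010)²/35.6010 = 0.5436
  (7 − 9.3498)²/9.3498 = 0.5906
  (26 − 28.0493)²/28.0493 = 0.1497
  (25 − 33.6502)²/33.6502 = 2.2236
  (7 − 8.8374)²/8.8374 = 0.3820
  (37 − 26.5123)²/26.5123 = 4.1487
χ² = 0.6075 + 2.2441 + 3.0380 + 0.5436 + 0.5906 + 0.1497 + 2.2236 + 0.3820 + 4.1487 = 13.928
df = (3−1)(3−1) = 4. Since 13.928 > 11.143, reject the null hypothesis of independence at α = 0.025.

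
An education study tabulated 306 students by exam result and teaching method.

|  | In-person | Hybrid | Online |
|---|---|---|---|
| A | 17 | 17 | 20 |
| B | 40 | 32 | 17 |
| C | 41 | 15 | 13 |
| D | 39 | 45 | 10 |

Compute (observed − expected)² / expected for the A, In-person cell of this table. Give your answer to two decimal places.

2.13

Row total (A) = 54; column total (In-person) = 137; N = 306.
Expected count E = 54 × 137 / 306 = 24.176.
Contribution = (O − E)²/E = (17 − 24.176)² / 24.176 = 2.13.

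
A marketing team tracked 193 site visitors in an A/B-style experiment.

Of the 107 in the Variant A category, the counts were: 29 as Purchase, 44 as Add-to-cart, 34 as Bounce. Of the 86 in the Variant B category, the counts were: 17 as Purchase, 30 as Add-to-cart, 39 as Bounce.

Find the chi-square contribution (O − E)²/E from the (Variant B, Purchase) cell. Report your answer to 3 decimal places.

0.597

Row total (Variant B) = 86; column total (Purchase) = 46; N = 193.
Expected count E = 86 × 46 / 193 = 20.49741.
Contribution = (O − E)²/E = (17 − 20.49741)² / 20.49741 = 0.597.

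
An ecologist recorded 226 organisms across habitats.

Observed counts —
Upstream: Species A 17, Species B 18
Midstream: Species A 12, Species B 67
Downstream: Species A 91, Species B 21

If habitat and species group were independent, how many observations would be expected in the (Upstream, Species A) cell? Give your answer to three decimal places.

Row total (Upstream) = 35; column total (Species A) = 120; grand total N = 226.
Expected count = (row total × column total) / N = 35 × 120 / 226 = 18.584.

18.584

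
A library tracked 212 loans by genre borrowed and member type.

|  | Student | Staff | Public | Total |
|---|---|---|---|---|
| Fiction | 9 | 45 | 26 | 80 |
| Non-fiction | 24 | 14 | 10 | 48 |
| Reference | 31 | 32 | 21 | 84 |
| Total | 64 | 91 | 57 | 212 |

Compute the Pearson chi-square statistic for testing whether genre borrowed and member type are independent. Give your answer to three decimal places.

24.586

Grand total N = 212.
Expected counts (row total × column total / N):
  Fiction, Student: 80×64/212 = 24.1509
  Fiction, Staff: 80×91/212 = 34.3396
  Fiction, Public: 80×57/212 = 21.5094
  Non-fiction, Student: 48×64/212 = 14.4906
  Non-fiction, Staff: 48×91/212 = 20.6038
  Non-fiction, Public: 48×57/212 = 12.9057
  Reference, Student: 84×64/212 = 25.3585
  Reference, Staff: 84×91/212 = 36.0566
  Reference, Public: 84×57/212 = 22.5849
Contributions (O − E)²/E:
  (9 − 24.1509)²/24.1509 = 9.5048
  (45 − 34.3396)²/34.3396 = 3.3094
  (26 − 21.5094)²/21.5094 = 0.9375
  (24 − 14.4906)²/14.4906 = 6.2405
  (14 − 20.6038)²/20.6038 = 2.1166
  (10 − 12.9057)²/12.9057 = 0.6542
  (31 − 25.3585)²/25.3585 = 1.2551
  (32 − 36.0566)²/36.0566 = 0.4564
  (21 − 22.5849)²/22.5849 = 0.1112
χ² = 9.5048 + 3.3094 + 0.9375 + 6.2405 + 2.1166 + 0.6542 + 1.2551 + 0.4564 + 0.1112 = 24.586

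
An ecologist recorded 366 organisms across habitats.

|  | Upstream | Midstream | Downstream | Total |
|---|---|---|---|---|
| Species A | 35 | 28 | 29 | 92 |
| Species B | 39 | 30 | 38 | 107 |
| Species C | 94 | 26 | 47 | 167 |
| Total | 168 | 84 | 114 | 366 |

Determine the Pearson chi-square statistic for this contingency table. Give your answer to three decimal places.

Grand total N = 366.
Expected counts (row total × column total / N):
  Species A, Upstream: 92×168/366 = 42.2295
  Species A, Midstream: 92×84/366 = 21.1148
  Species A, Downstream: 92×114/366 = 28.6557
  Species B, Upstream: 107×168/366 = 49.1148
  Species B, Midstream: 107×84/366 = 24.5574
  Species B, Downstream: 107×114/366 = 33.3279
  Species C, Upstream: 167×168/366 = 76.6557
  Species C, Midstream: 167×84/366 = 38.3279
  Species C, Downstream: 167×114/366 = 52.0164
Contributions (O − E)²/E:
  (35 − 42.2295)²/42.2295 = 1.2377
  (28 − 21.1148)²/21.1148 = 2.2452
  (29 − 28.6557)²/28.6557 = 0.0041
  (39 − 49.1148)²/49.1148 = 2.0831
  (30 − 24.5574)²/24.5574 = 1.2062
  (38 − 33.3279)²/33.3279 = 0.6550
  (94 − 76.6557)²/76.6557 = 3.9244
  (26 − 38.3279)²/38.3279 = 3.9652
  (47 − 52.0164)²/52.0164 = 0.4838
χ² = 1.2377 + 2.2452 + 0.0041 + 2.0831 + 1.2062 + 0.6550 + 3.9244 + 3.9652 + 0.4838 = 15.805

15.805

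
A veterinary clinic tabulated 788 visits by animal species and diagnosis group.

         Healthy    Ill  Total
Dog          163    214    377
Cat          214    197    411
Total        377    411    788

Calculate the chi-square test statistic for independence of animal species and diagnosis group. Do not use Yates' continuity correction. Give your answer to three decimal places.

Grand total N = 788.
Expected counts (row total × column total / N):
  Dog, Healthy: 377×377/788 = 180.3668
  Dog, Ill: 377×411/788 = 196.6332
  Cat, Healthy: 411×377/788 = 196.6332
  Cat, Ill: 411×411/788 = 214.3668
Contributions (O − E)²/E:
  (163 − 180.3668)²/180.3668 = 1.6722
  (214 − 196.6332)²/196.6332 = 1.5338
  (214 − 196.6332)²/196.6332 = 1.5338
  (197 − 214.3668)²/214.3668 = 1.4070
χ² = 1.6722 + 1.5338 + 1.5338 + 1.4070 = 6.147

6.147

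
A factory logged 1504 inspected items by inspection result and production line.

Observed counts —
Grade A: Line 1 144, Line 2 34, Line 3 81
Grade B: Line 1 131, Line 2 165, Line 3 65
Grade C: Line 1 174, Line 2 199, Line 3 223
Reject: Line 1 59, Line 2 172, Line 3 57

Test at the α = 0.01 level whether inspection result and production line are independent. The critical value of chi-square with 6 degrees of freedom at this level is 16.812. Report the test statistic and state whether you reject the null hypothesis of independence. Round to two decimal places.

182.25; reject H₀

Row totals: 259, 361, 596, 288. Column totals: 508, 570, 426. Grand total N = 1504.
Expected counts (row total × column total / N):
  Grade A, Line 1: 259×508/1504 = 87.4814
  Grade A, Line 2: 259×570/1504 = 98.1582
  Grade A, Line 3: 259×426/1504 = 73.3604
  Grade B, Line 1: 361×508/1504 = 121.9335
  Grade B, Line 2: 361×570/1504 = 136.8152
  Grade B, Line 3: 361×426/1504 = 102.2513
  Grade C, Line 1: 596×508/1504 = 201.3085
  Grade C, Line 2: 596×570/1504 = 225.8777
  Grade C, Line 3: 596×426/1504 = 168.8138
  Reject, Line 1: 288×508/1504 = 97.2766
  Reject, Line 2: 288×570/1504 = 109.1489
  Reject, Line 3: 288×426/1504 = 81.5745
Contributions (O − E)²/E:
  (144 − 87.4814)²/87.4814 = 36.5146
  (34 − 98.1582)²/98.1582 = 41.9351
  (81 − 73.3604)²/73.3604 = 0.7956
  (131 − 121.9335)²/121.9335 = 0.6741
  (165 − 136.8152)²/136.8152 = 5.8062
  (65 − 102.2513)²/102.2513 = 13.5711
  (174 − 201.3085)²/201.3085 = 3.7045
  (199 − 225.8777)²/225.8777 = 3.1982
  (223 − 168.8138)²/168.8138 = 17.3928
  (59 − 97.2766)²/97.2766 = 15.0612
  (172 − 109.1489)²/109.1489 = 36.1915
  (57 − 81.5745)²/81.5745 = 7.4031
χ² = 36.5146 + 41.9351 + 0.7956 + 0.6741 + 5.8062 + 13.5711 + 3.7045 + 3.1982 + 17.3928 + 15.0612 + 36.1915 + 7.4031 = 182.25
df = (4−1)(3−1) = 6. Since 182.25 > 16.812, reject the null hypothesis of independence at α = 0.01.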